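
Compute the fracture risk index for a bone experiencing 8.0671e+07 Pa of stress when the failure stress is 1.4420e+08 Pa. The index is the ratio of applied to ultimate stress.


FRI = applied / ultimate
FRI = 8.0671e+07 / 1.4420e+08
FRI = 0.5594


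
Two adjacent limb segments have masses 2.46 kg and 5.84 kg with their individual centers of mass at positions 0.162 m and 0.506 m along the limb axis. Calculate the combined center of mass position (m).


COM = (m1*x1 + m2*x2) / (m1 + m2)
COM = (2.46*0.162 + 5.84*0.506) / (2.46 + 5.84)
Numerator = 3.3536
Denominator = 8.3000
COM = 0.4040


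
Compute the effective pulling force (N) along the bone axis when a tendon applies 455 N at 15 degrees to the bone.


F_eff = F_tendon * cos(theta)
theta = 15 deg = 0.2618 rad
cos(theta) = 0.9659
F_eff = 455 * 0.9659
F_eff = 439.4963


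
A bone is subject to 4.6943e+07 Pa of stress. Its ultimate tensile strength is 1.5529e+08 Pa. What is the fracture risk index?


FRI = applied / ultimate
FRI = 4.6943e+07 / 1.5529e+08
FRI = 0.3023


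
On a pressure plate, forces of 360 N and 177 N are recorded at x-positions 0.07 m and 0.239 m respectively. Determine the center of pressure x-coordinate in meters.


COP_x = (F1*x1 + F2*x2) / (F1 + F2)
COP_x = (360*0.07 + 177*0.239) / (360 + 177)
Numerator = 67.5030
Denominator = 537
COP_x = 0.1257


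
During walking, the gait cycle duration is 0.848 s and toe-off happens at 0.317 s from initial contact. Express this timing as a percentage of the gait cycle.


pct = (event_time / cycle_time) * 100
pct = (0.317 / 0.848) * 100
ratio = 0.3738
pct = 37.3821


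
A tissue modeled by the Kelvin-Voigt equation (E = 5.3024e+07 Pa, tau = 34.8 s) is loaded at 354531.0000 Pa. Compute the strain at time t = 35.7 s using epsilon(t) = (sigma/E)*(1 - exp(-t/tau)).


epsilon(t) = (sigma/E) * (1 - exp(-t/tau))
sigma/E = 354531.0000 / 5.3024e+07 = 0.0067
exp(-t/tau) = exp(-35.7 / 34.8) = 0.3585
epsilon = 0.0067 * (1 - 0.3585)
epsilon = 0.0043


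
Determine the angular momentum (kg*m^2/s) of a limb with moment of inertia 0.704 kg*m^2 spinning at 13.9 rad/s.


L = I * omega
L = 0.704 * 13.9
L = 9.7856


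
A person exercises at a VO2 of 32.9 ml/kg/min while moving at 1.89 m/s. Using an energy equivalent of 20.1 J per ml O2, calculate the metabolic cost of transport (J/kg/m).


Power per kg = VO2 * 20.1 / 60
Power per kg = 32.9 * 20.1 / 60 = 11.0215 W/kg
Cost = power_per_kg / speed
Cost = 11.0215 / 1.89
Cost = 5.8315


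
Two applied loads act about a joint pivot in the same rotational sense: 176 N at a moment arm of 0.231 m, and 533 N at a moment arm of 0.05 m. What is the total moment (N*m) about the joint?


M = F1 * d1 + F2 * d2
M = 176 * 0.231 + 533 * 0.05
M = 40.6560 + 26.6500
M = 67.3060


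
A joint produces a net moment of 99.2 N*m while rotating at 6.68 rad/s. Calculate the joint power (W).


P = M * omega
P = 99.2 * 6.68
P = 662.6560


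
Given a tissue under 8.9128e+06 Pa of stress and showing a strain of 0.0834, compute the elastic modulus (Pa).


E = stress / strain
E = 8.9128e+06 / 0.0834
E = 1.0687e+08


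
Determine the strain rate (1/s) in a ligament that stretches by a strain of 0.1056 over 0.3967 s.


strain_rate = delta_strain / delta_t
strain_rate = 0.1056 / 0.3967
strain_rate = 0.2662


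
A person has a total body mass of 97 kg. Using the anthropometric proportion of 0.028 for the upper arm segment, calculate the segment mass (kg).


m_segment = body_mass * fraction
m_segment = 97 * 0.028
m_segment = 2.7160


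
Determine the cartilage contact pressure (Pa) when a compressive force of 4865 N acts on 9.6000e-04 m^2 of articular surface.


P = F / A
P = 4865 / 9.6000e-04
P = 5.0677e+06


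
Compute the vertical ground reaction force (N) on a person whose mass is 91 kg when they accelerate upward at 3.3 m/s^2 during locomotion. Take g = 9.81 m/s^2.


GRF = m * (g + a)
GRF = 91 * (9.81 + 3.3)
GRF = 91 * 13.1100
GRF = 1193.0100


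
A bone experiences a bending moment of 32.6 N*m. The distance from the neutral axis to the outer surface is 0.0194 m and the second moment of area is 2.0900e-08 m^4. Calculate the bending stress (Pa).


sigma = M * c / I
sigma = 32.6 * 0.0194 / 2.0900e-08
M * c = 0.6324
sigma = 3.0260e+07


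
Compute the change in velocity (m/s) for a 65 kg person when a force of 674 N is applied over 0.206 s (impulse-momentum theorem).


J = F * dt = 674 * 0.206 = 138.8440 N*s
delta_v = J / m
delta_v = 138.8440 / 65
delta_v = 2.1361


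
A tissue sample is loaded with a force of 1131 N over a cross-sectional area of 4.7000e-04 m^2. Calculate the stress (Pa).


stress = F / A
stress = 1131 / 4.7000e-04
stress = 2.4064e+06


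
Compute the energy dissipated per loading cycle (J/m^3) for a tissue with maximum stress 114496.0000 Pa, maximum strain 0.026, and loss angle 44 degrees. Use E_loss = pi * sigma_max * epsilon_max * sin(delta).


E_loss = pi * sigma_max * epsilon_max * sin(delta)
delta = 44 deg = 0.7679 rad
sin(delta) = 0.6947
E_loss = pi * 114496.0000 * 0.026 * 0.6947
E_loss = 6496.5803


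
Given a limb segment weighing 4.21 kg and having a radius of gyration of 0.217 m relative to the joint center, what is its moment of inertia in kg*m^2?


I = m * k^2
I = 4.21 * 0.217^2
k^2 = 0.0471
I = 0.1982


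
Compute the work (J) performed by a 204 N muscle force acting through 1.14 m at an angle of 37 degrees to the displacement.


W = F * d * cos(theta)
theta = 37 deg = 0.6458 rad
cos(theta) = 0.7986
W = 204 * 1.14 * 0.7986
W = 185.7307


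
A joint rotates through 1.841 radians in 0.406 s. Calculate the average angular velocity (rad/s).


omega = delta_theta / delta_t
omega = 1.841 / 0.406
omega = 4.5345


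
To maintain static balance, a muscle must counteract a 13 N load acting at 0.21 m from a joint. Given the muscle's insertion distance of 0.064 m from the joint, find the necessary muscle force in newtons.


F_muscle = W * d_load / d_muscle
F_muscle = 13 * 0.21 / 0.064
Numerator = 2.7300
F_muscle = 42.6562


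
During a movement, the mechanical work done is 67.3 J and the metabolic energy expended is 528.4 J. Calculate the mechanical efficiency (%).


eta = (W_mech / E_meta) * 100
eta = (67.3 / 528.4) * 100
ratio = 0.1274
eta = 12.7366


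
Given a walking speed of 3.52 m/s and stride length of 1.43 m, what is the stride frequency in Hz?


f = v / stride_length
f = 3.52 / 1.43
f = 2.4615


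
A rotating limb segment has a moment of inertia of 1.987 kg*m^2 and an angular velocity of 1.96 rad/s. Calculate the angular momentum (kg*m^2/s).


L = I * omega
L = 1.987 * 1.96
L = 3.8945


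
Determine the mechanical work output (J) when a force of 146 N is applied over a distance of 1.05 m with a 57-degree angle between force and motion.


W = F * d * cos(theta)
theta = 57 deg = 0.9948 rad
cos(theta) = 0.5446
W = 146 * 1.05 * 0.5446
W = 83.4932


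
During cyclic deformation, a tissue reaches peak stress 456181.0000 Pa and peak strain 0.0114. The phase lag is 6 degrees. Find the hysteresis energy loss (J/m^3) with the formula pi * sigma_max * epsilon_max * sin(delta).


E_loss = pi * sigma_max * epsilon_max * sin(delta)
delta = 6 deg = 0.1047 rad
sin(delta) = 0.1045
E_loss = pi * 456181.0000 * 0.0114 * 0.1045
E_loss = 1707.7586


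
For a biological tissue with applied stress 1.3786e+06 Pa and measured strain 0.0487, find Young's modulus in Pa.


E = stress / strain
E = 1.3786e+06 / 0.0487
E = 2.8308e+07


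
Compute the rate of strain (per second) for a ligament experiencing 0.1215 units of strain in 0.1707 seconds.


strain_rate = delta_strain / delta_t
strain_rate = 0.1215 / 0.1707
strain_rate = 0.7118


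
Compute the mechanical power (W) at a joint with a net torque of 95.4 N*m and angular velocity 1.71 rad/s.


P = M * omega
P = 95.4 * 1.71
P = 163.1340


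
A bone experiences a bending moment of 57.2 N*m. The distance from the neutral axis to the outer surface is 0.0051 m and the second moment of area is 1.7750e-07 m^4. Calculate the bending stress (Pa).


sigma = M * c / I
sigma = 57.2 * 0.0051 / 1.7750e-07
M * c = 0.2917
sigma = 1.6435e+06


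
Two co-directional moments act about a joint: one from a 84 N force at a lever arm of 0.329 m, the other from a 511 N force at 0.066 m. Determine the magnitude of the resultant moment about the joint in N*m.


M = F1 * d1 + F2 * d2
M = 84 * 0.329 + 511 * 0.066
M = 27.6360 + 33.7260
M = 61.3620


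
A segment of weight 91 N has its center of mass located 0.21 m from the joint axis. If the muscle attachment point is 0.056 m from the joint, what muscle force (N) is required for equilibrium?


F_muscle = W * d_load / d_muscle
F_muscle = 91 * 0.21 / 0.056
Numerator = 19.1100
F_muscle = 341.2500


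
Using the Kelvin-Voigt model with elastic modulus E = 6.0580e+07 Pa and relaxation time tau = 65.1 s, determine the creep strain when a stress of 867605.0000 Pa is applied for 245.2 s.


epsilon(t) = (sigma/E) * (1 - exp(-t/tau))
sigma/E = 867605.0000 / 6.0580e+07 = 0.0143
exp(-t/tau) = exp(-245.2 / 65.1) = 0.0231
epsilon = 0.0143 * (1 - 0.0231)
epsilon = 0.0140


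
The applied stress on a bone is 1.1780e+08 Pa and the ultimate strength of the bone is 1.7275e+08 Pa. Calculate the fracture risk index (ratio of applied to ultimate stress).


FRI = applied / ultimate
FRI = 1.1780e+08 / 1.7275e+08
FRI = 0.6819


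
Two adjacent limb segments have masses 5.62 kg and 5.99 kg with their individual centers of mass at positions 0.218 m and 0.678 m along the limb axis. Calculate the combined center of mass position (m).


COM = (m1*x1 + m2*x2) / (m1 + m2)
COM = (5.62*0.218 + 5.99*0.678) / (5.62 + 5.99)
Numerator = 5.2864
Denominator = 11.6100
COM = 0.4553


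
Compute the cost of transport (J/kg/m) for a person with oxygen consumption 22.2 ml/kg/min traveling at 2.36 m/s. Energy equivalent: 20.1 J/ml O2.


Power per kg = VO2 * 20.1 / 60
Power per kg = 22.2 * 20.1 / 60 = 7.4370 W/kg
Cost = power_per_kg / speed
Cost = 7.4370 / 2.36
Cost = 3.1513


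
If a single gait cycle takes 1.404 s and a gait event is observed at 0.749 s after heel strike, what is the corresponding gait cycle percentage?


pct = (event_time / cycle_time) * 100
pct = (0.749 / 1.404) * 100
ratio = 0.5335
pct = 53.3476


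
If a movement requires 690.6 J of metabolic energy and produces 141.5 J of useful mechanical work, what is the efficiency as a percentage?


eta = (W_mech / E_meta) * 100
eta = (141.5 / 690.6) * 100
ratio = 0.2049
eta = 20.4894


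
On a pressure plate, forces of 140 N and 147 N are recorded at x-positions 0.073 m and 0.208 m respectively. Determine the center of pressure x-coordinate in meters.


COP_x = (F1*x1 + F2*x2) / (F1 + F2)
COP_x = (140*0.073 + 147*0.208) / (140 + 147)
Numerator = 40.7960
Denominator = 287
COP_x = 0.1421


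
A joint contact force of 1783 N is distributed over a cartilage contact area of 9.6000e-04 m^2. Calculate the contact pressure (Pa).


P = F / A
P = 1783 / 9.6000e-04
P = 1.8573e+06


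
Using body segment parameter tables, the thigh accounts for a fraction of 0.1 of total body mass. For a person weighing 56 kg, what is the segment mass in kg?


m_segment = body_mass * fraction
m_segment = 56 * 0.1
m_segment = 5.6000


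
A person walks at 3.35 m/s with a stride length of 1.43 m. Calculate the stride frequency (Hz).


f = v / stride_length
f = 3.35 / 1.43
f = 2.3427


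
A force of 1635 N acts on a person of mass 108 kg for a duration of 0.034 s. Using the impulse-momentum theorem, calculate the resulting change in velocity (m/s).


J = F * dt = 1635 * 0.034 = 55.5900 N*s
delta_v = J / m
delta_v = 55.5900 / 108
delta_v = 0.5147


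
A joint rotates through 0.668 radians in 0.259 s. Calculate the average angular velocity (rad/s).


omega = delta_theta / delta_t
omega = 0.668 / 0.259
omega = 2.5792


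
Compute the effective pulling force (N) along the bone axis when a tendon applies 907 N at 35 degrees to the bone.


F_eff = F_tendon * cos(theta)
theta = 35 deg = 0.6109 rad
cos(theta) = 0.8192
F_eff = 907 * 0.8192
F_eff = 742.9709


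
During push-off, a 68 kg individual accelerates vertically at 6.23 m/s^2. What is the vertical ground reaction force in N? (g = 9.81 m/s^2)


GRF = m * (g + a)
GRF = 68 * (9.81 + 6.23)
GRF = 68 * 16.0400
GRF = 1090.7200


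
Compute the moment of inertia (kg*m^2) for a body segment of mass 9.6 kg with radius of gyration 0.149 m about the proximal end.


I = m * k^2
I = 9.6 * 0.149^2
k^2 = 0.0222
I = 0.2131


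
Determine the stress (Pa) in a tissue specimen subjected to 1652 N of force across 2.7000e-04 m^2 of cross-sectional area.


stress = F / A
stress = 1652 / 2.7000e-04
stress = 6.1185e+06


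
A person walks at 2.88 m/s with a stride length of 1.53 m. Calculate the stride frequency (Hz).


f = v / stride_length
f = 2.88 / 1.53
f = 1.8824


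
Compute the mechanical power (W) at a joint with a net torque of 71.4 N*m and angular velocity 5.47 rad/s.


P = M * omega
P = 71.4 * 5.47
P = 390.5580


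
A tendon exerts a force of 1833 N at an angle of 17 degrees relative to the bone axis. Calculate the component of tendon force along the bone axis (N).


F_eff = F_tendon * cos(theta)
theta = 17 deg = 0.2967 rad
cos(theta) = 0.9563
F_eff = 1833 * 0.9563
F_eff = 1752.9066


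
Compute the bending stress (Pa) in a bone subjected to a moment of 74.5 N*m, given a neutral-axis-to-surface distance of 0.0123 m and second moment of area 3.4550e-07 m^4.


sigma = M * c / I
sigma = 74.5 * 0.0123 / 3.4550e-07
M * c = 0.9163
sigma = 2.6522e+06


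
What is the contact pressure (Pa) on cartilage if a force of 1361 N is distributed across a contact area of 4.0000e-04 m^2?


P = F / A
P = 1361 / 4.0000e-04
P = 3.4025e+06


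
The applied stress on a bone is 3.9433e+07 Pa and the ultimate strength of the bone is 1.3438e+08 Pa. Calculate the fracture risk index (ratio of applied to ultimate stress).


FRI = applied / ultimate
FRI = 3.9433e+07 / 1.3438e+08
FRI = 0.2934


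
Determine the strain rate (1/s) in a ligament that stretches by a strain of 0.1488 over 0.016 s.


strain_rate = delta_strain / delta_t
strain_rate = 0.1488 / 0.016
strain_rate = 9.3000


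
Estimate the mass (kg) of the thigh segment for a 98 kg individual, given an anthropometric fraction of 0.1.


m_segment = body_mass * fraction
m_segment = 98 * 0.1
m_segment = 9.8000


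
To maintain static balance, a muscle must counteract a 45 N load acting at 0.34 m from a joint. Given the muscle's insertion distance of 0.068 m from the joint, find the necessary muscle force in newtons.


F_muscle = W * d_load / d_muscle
F_muscle = 45 * 0.34 / 0.068
Numerator = 15.3000
F_muscle = 225.0000


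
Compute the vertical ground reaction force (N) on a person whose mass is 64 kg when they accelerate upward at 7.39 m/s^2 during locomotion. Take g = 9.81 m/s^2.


GRF = m * (g + a)
GRF = 64 * (9.81 + 7.39)
GRF = 64 * 17.2000
GRF = 1100.8000


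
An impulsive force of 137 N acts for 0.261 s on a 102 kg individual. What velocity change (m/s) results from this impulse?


J = F * dt = 137 * 0.261 = 35.7570 N*s
delta_v = J / m
delta_v = 35.7570 / 102
delta_v = 0.3506


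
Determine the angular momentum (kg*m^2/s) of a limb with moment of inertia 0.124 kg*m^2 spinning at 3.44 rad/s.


L = I * omega
L = 0.124 * 3.44
L = 0.4266


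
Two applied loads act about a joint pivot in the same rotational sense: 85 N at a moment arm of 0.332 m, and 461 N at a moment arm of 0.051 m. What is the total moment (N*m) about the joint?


M = F1 * d1 + F2 * d2
M = 85 * 0.332 + 461 * 0.051
M = 28.2200 + 23.5110
M = 51.7310


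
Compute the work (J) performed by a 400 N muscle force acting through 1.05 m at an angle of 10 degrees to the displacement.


W = F * d * cos(theta)
theta = 10 deg = 0.1745 rad
cos(theta) = 0.9848
W = 400 * 1.05 * 0.9848
W = 413.6193


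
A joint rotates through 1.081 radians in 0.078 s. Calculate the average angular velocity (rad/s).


omega = delta_theta / delta_t
omega = 1.081 / 0.078
omega = 13.8590


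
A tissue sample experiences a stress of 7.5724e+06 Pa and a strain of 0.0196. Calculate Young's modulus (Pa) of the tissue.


E = stress / strain
E = 7.5724e+06 / 0.0196
E = 3.8635e+08


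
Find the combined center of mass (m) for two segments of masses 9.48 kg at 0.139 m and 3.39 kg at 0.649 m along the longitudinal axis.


COM = (m1*x1 + m2*x2) / (m1 + m2)
COM = (9.48*0.139 + 3.39*0.649) / (9.48 + 3.39)
Numerator = 3.5178
Denominator = 12.8700
COM = 0.2733


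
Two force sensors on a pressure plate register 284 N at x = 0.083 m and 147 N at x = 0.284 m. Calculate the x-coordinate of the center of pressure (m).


COP_x = (F1*x1 + F2*x2) / (F1 + F2)
COP_x = (284*0.083 + 147*0.284) / (284 + 147)
Numerator = 65.3200
Denominator = 431
COP_x = 0.1516


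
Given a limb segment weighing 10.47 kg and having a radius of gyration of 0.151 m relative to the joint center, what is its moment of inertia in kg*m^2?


I = m * k^2
I = 10.47 * 0.151^2
k^2 = 0.0228
I = 0.2387


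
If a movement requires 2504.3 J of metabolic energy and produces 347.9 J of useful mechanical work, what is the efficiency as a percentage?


eta = (W_mech / E_meta) * 100
eta = (347.9 / 2504.3) * 100
ratio = 0.1389
eta = 13.8921


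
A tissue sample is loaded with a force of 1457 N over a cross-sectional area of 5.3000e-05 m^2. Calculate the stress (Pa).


stress = F / A
stress = 1457 / 5.3000e-05
stress = 2.7491e+07


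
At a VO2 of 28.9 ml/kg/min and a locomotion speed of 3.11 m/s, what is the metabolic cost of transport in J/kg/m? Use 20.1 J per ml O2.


Power per kg = VO2 * 20.1 / 60
Power per kg = 28.9 * 20.1 / 60 = 9.6815 W/kg
Cost = power_per_kg / speed
Cost = 9.6815 / 3.11
Cost = 3.1130


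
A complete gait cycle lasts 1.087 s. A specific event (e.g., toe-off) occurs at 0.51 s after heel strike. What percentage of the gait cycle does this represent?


pct = (event_time / cycle_time) * 100
pct = (0.51 / 1.087) * 100
ratio = 0.4692
pct = 46.9181


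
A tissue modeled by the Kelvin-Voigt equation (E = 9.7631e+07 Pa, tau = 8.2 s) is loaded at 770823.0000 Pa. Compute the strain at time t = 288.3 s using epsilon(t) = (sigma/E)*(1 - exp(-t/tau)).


epsilon(t) = (sigma/E) * (1 - exp(-t/tau))
sigma/E = 770823.0000 / 9.7631e+07 = 0.0079
exp(-t/tau) = exp(-288.3 / 8.2) = 5.3807e-16
epsilon = 0.0079 * (1 - 5.3807e-16)
epsilon = 0.0079


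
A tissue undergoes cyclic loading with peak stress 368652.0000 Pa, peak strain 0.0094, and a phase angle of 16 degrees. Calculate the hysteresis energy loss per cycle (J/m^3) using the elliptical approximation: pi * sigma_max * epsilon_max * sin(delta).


E_loss = pi * sigma_max * epsilon_max * sin(delta)
delta = 16 deg = 0.2793 rad
sin(delta) = 0.2756
E_loss = pi * 368652.0000 * 0.0094 * 0.2756
E_loss = 3000.7678


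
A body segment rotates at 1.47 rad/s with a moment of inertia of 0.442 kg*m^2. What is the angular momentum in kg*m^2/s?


L = I * omega
L = 0.442 * 1.47
L = 0.6497


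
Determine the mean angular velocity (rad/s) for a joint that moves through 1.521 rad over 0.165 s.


omega = delta_theta / delta_t
omega = 1.521 / 0.165
omega = 9.2182


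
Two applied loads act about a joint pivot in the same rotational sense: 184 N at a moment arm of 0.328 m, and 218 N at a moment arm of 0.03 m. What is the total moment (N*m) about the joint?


M = F1 * d1 + F2 * d2
M = 184 * 0.328 + 218 * 0.03
M = 60.3520 + 6.5400
M = 66.8920


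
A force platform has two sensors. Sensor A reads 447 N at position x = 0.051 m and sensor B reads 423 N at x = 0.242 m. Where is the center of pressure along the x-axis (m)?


COP_x = (F1*x1 + F2*x2) / (F1 + F2)
COP_x = (447*0.051 + 423*0.242) / (447 + 423)
Numerator = 125.1630
Denominator = 870
COP_x = 0.1439


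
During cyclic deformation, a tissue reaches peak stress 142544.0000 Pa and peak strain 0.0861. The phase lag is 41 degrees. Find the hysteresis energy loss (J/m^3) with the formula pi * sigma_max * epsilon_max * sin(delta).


E_loss = pi * sigma_max * epsilon_max * sin(delta)
delta = 41 deg = 0.7156 rad
sin(delta) = 0.6561
E_loss = pi * 142544.0000 * 0.0861 * 0.6561
E_loss = 25295.5940


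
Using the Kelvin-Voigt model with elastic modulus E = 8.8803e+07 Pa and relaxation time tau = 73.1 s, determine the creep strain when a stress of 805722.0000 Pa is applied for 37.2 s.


epsilon(t) = (sigma/E) * (1 - exp(-t/tau))
sigma/E = 805722.0000 / 8.8803e+07 = 0.0091
exp(-t/tau) = exp(-37.2 / 73.1) = 0.6012
epsilon = 0.0091 * (1 - 0.6012)
epsilon = 0.0036


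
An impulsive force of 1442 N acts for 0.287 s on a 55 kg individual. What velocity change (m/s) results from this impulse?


J = F * dt = 1442 * 0.287 = 413.8540 N*s
delta_v = J / m
delta_v = 413.8540 / 55
delta_v = 7.5246


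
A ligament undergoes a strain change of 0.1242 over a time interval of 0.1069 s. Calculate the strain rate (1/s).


strain_rate = delta_strain / delta_t
strain_rate = 0.1242 / 0.1069
strain_rate = 1.1618


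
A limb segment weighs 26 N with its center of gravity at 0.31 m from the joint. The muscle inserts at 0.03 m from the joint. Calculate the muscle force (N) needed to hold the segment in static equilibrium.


F_muscle = W * d_load / d_muscle
F_muscle = 26 * 0.31 / 0.03
Numerator = 8.0600
F_muscle = 268.6667


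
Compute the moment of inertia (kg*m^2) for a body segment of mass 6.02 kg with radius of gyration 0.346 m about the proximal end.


I = m * k^2
I = 6.02 * 0.346^2
k^2 = 0.1197
I = 0.7207


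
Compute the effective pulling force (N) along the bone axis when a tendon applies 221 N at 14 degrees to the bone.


F_eff = F_tendon * cos(theta)
theta = 14 deg = 0.2443 rad
cos(theta) = 0.9703
F_eff = 221 * 0.9703
F_eff = 214.4354


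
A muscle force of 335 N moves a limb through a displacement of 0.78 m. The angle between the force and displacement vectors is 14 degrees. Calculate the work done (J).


W = F * d * cos(theta)
theta = 14 deg = 0.2443 rad
cos(theta) = 0.9703
W = 335 * 0.78 * 0.9703
W = 253.5383


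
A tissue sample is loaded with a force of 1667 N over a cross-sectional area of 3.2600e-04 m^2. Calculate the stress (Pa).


stress = F / A
stress = 1667 / 3.2600e-04
stress = 5.1135e+06


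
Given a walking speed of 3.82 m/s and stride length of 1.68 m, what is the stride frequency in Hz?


f = v / stride_length
f = 3.82 / 1.68
f = 2.2738


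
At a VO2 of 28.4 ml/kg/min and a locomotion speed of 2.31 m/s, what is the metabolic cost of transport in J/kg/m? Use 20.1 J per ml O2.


Power per kg = VO2 * 20.1 / 60
Power per kg = 28.4 * 20.1 / 60 = 9.5140 W/kg
Cost = power_per_kg / speed
Cost = 9.5140 / 2.31
Cost = 4.1186


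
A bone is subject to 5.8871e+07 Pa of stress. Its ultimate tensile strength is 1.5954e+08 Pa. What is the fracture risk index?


FRI = applied / ultimate
FRI = 5.8871e+07 / 1.5954e+08
FRI = 0.3690


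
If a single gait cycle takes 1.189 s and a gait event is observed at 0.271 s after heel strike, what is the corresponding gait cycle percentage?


pct = (event_time / cycle_time) * 100
pct = (0.271 / 1.189) * 100
ratio = 0.2279
pct = 22.7923


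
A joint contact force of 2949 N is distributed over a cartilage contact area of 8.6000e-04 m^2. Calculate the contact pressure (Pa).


P = F / A
P = 2949 / 8.6000e-04
P = 3.4291e+06


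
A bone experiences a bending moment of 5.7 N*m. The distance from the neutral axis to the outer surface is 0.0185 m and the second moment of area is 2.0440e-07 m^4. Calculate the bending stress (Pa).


sigma = M * c / I
sigma = 5.7 * 0.0185 / 2.0440e-07
M * c = 0.1055
sigma = 515900.1957


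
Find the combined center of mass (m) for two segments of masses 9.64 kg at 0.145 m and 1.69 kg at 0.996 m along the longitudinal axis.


COM = (m1*x1 + m2*x2) / (m1 + m2)
COM = (9.64*0.145 + 1.69*0.996) / (9.64 + 1.69)
Numerator = 3.0810
Denominator = 11.3300
COM = 0.2719


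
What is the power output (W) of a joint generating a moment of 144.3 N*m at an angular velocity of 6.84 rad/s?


P = M * omega
P = 144.3 * 6.84
P = 987.0120


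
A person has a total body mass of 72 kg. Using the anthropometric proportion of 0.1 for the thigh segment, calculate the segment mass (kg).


m_segment = body_mass * fraction
m_segment = 72 * 0.1
m_segment = 7.2000


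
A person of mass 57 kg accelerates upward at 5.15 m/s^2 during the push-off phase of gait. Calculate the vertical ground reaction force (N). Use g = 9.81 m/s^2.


GRF = m * (g + a)
GRF = 57 * (9.81 + 5.15)
GRF = 57 * 14.9600
GRF = 852.7200


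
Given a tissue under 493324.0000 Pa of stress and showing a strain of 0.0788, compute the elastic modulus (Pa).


E = stress / strain
E = 493324.0000 / 0.0788
E = 6.2605e+06


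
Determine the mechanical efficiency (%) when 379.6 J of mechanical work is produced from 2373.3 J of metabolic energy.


eta = (W_mech / E_meta) * 100
eta = (379.6 / 2373.3) * 100
ratio = 0.1599
eta = 15.9946


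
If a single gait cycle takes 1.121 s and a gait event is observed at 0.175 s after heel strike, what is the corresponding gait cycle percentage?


pct = (event_time / cycle_time) * 100
pct = (0.175 / 1.121) * 100
ratio = 0.1561
pct = 15.6111


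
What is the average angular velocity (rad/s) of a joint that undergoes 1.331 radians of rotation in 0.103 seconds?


omega = delta_theta / delta_t
omega = 1.331 / 0.103
omega = 12.9223


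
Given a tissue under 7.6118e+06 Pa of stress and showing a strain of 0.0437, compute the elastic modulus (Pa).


E = stress / strain
E = 7.6118e+06 / 0.0437
E = 1.7418e+08


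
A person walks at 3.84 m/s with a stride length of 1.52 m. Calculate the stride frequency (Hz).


f = v / stride_length
f = 3.84 / 1.52
f = 2.5263


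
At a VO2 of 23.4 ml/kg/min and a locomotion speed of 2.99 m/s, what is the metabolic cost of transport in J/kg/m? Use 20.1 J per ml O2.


Power per kg = VO2 * 20.1 / 60
Power per kg = 23.4 * 20.1 / 60 = 7.8390 W/kg
Cost = power_per_kg / speed
Cost = 7.8390 / 2.99
Cost = 2.6217


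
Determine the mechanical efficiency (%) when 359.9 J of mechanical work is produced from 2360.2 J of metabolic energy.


eta = (W_mech / E_meta) * 100
eta = (359.9 / 2360.2) * 100
ratio = 0.1525
eta = 15.2487


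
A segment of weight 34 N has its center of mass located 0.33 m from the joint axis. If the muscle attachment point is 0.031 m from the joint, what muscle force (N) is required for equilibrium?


F_muscle = W * d_load / d_muscle
F_muscle = 34 * 0.33 / 0.031
Numerator = 11.2200
F_muscle = 361.9355


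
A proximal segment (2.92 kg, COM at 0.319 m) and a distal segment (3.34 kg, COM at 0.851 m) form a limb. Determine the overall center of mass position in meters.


COM = (m1*x1 + m2*x2) / (m1 + m2)
COM = (2.92*0.319 + 3.34*0.851) / (2.92 + 3.34)
Numerator = 3.7738
Denominator = 6.2600
COM = 0.6028


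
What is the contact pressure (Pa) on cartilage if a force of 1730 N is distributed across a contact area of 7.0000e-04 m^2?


P = F / A
P = 1730 / 7.0000e-04
P = 2.4714e+06


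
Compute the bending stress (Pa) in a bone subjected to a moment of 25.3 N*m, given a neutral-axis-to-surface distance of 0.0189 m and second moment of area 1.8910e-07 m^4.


sigma = M * c / I
sigma = 25.3 * 0.0189 / 1.8910e-07
M * c = 0.4782
sigma = 2.5287e+06


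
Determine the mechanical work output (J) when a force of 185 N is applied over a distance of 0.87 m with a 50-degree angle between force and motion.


W = F * d * cos(theta)
theta = 50 deg = 0.8727 rad
cos(theta) = 0.6428
W = 185 * 0.87 * 0.6428
W = 103.4567


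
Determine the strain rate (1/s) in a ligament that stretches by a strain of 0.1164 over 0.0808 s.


strain_rate = delta_strain / delta_t
strain_rate = 0.1164 / 0.0808
strain_rate = 1.4406


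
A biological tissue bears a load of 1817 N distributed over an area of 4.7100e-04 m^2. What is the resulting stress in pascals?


stress = F / A
stress = 1817 / 4.7100e-04
stress = 3.8577e+06


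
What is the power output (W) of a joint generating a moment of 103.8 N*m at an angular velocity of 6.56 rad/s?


P = M * omega
P = 103.8 * 6.56
P = 680.9280


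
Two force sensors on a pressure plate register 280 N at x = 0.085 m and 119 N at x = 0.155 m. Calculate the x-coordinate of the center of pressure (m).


COP_x = (F1*x1 + F2*x2) / (F1 + F2)
COP_x = (280*0.085 + 119*0.155) / (280 + 119)
Numerator = 42.2450
Denominator = 399
COP_x = 0.1059


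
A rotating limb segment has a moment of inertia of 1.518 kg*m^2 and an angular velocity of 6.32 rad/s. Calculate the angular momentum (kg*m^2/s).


L = I * omega
L = 1.518 * 6.32
L = 9.5938


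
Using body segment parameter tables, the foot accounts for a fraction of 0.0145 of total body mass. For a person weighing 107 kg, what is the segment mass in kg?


m_segment = body_mass * fraction
m_segment = 107 * 0.0145
m_segment = 1.5515


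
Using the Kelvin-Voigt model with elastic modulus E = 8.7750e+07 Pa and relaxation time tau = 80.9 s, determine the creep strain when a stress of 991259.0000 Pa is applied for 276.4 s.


epsilon(t) = (sigma/E) * (1 - exp(-t/tau))
sigma/E = 991259.0000 / 8.7750e+07 = 0.0113
exp(-t/tau) = exp(-276.4 / 80.9) = 0.0328
epsilon = 0.0113 * (1 - 0.0328)
epsilon = 0.0109


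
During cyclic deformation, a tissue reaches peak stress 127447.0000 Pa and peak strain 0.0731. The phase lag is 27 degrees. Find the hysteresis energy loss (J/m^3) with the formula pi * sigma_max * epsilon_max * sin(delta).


E_loss = pi * sigma_max * epsilon_max * sin(delta)
delta = 27 deg = 0.4712 rad
sin(delta) = 0.4540
E_loss = pi * 127447.0000 * 0.0731 * 0.4540
E_loss = 13287.5108


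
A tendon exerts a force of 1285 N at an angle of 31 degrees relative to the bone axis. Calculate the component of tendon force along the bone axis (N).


F_eff = F_tendon * cos(theta)
theta = 31 deg = 0.5411 rad
cos(theta) = 0.8572
F_eff = 1285 * 0.8572
F_eff = 1101.4600


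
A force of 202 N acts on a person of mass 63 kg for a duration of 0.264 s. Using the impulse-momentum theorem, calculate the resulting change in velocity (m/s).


J = F * dt = 202 * 0.264 = 53.3280 N*s
delta_v = J / m
delta_v = 53.3280 / 63
delta_v = 0.8465


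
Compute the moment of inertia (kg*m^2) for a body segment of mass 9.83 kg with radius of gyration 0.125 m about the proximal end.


I = m * k^2
I = 9.83 * 0.125^2
k^2 = 0.0156
I = 0.1536


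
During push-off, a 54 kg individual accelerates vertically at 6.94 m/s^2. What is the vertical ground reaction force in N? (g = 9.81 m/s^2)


GRF = m * (g + a)
GRF = 54 * (9.81 + 6.94)
GRF = 54 * 16.7500
GRF = 904.5000


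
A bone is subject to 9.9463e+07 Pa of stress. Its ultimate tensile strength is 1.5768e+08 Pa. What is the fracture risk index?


FRI = applied / ultimate
FRI = 9.9463e+07 / 1.5768e+08
FRI = 0.6308


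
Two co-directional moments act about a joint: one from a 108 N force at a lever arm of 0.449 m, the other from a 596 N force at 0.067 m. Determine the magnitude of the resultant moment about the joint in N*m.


M = F1 * d1 + F2 * d2
M = 108 * 0.449 + 596 * 0.067
M = 48.4920 + 39.9320
M = 88.4240


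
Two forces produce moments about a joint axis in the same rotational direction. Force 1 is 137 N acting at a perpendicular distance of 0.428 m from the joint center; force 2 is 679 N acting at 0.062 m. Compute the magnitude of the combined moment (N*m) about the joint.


M = F1 * d1 + F2 * d2
M = 137 * 0.428 + 679 * 0.062
M = 58.6360 + 42.0980
M = 100.7340


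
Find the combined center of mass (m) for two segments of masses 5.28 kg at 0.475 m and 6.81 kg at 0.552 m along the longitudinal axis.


COM = (m1*x1 + m2*x2) / (m1 + m2)
COM = (5.28*0.475 + 6.81*0.552) / (5.28 + 6.81)
Numerator = 6.2671
Denominator = 12.0900
COM = 0.5184


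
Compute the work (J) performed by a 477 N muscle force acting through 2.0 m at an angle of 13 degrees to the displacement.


W = F * d * cos(theta)
theta = 13 deg = 0.2269 rad
cos(theta) = 0.9744
W = 477 * 2.0 * 0.9744
W = 929.5490


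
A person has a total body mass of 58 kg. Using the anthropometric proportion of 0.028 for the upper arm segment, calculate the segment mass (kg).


m_segment = body_mass * fraction
m_segment = 58 * 0.028
m_segment = 1.6240


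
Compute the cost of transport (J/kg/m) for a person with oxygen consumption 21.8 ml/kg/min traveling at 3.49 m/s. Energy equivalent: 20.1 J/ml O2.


Power per kg = VO2 * 20.1 / 60
Power per kg = 21.8 * 20.1 / 60 = 7.3030 W/kg
Cost = power_per_kg / speed
Cost = 7.3030 / 3.49
Cost = 2.0926


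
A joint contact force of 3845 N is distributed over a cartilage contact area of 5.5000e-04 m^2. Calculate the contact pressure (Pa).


P = F / A
P = 3845 / 5.5000e-04
P = 6.9909e+06


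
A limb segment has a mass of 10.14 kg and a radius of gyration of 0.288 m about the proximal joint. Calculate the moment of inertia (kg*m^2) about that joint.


I = m * k^2
I = 10.14 * 0.288^2
k^2 = 0.0829
I = 0.8411


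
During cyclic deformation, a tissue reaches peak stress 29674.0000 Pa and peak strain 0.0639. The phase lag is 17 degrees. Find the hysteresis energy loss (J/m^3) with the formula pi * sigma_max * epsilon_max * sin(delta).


E_loss = pi * sigma_max * epsilon_max * sin(delta)
delta = 17 deg = 0.2967 rad
sin(delta) = 0.2924
E_loss = pi * 29674.0000 * 0.0639 * 0.2924
E_loss = 1741.6551


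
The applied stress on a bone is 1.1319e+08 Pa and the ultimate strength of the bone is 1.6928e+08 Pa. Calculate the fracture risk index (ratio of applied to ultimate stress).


FRI = applied / ultimate
FRI = 1.1319e+08 / 1.6928e+08
FRI = 0.6687


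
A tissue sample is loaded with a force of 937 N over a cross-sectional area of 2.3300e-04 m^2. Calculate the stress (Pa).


stress = F / A
stress = 937 / 2.3300e-04
stress = 4.0215e+06


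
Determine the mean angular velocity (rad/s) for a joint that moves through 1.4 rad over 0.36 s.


omega = delta_theta / delta_t
omega = 1.4 / 0.36
omega = 3.8889


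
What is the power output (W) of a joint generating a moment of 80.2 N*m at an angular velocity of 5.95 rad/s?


P = M * omega
P = 80.2 * 5.95
P = 477.1900


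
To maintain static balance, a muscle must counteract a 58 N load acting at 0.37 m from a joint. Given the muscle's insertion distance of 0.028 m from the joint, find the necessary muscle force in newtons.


F_muscle = W * d_load / d_muscle
F_muscle = 58 * 0.37 / 0.028
Numerator = 21.4600
F_muscle = 766.4286


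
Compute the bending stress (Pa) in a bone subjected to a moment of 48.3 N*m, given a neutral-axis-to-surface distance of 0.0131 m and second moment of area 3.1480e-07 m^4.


sigma = M * c / I
sigma = 48.3 * 0.0131 / 3.1480e-07
M * c = 0.6327
sigma = 2.0099e+06


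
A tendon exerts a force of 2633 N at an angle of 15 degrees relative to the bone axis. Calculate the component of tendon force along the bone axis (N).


F_eff = F_tendon * cos(theta)
theta = 15 deg = 0.2618 rad
cos(theta) = 0.9659
F_eff = 2633 * 0.9659
F_eff = 2543.2827


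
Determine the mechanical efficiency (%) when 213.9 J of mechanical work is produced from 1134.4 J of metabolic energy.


eta = (W_mech / E_meta) * 100
eta = (213.9 / 1134.4) * 100
ratio = 0.1886
eta = 18.8558


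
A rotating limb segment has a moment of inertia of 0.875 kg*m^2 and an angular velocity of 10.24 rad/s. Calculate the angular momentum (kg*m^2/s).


L = I * omega
L = 0.875 * 10.24
L = 8.9600


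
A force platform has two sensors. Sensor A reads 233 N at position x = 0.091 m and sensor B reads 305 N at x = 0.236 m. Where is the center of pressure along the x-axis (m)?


COP_x = (F1*x1 + F2*x2) / (F1 + F2)
COP_x = (233*0.091 + 305*0.236) / (233 + 305)
Numerator = 93.1830
Denominator = 538
COP_x = 0.1732


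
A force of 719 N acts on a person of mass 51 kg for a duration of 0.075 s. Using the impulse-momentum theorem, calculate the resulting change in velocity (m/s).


J = F * dt = 719 * 0.075 = 53.9250 N*s
delta_v = J / m
delta_v = 53.9250 / 51
delta_v = 1.0574


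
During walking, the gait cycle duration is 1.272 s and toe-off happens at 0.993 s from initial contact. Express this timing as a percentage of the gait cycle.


pct = (event_time / cycle_time) * 100
pct = (0.993 / 1.272) * 100
ratio = 0.7807
pct = 78.0660


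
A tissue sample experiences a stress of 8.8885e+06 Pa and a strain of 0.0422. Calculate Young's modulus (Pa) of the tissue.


E = stress / strain
E = 8.8885e+06 / 0.0422
E = 2.1063e+08


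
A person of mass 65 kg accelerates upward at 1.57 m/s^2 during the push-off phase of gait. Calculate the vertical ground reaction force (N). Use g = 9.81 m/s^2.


GRF = m * (g + a)
GRF = 65 * (9.81 + 1.57)
GRF = 65 * 11.3800
GRF = 739.7000


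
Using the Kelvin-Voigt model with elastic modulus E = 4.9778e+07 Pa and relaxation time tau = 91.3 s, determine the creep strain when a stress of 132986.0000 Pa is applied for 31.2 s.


epsilon(t) = (sigma/E) * (1 - exp(-t/tau))
sigma/E = 132986.0000 / 4.9778e+07 = 0.0027
exp(-t/tau) = exp(-31.2 / 91.3) = 0.7105
epsilon = 0.0027 * (1 - 0.7105)
epsilon = 7.7332e-04


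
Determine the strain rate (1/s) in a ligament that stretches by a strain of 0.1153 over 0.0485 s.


strain_rate = delta_strain / delta_t
strain_rate = 0.1153 / 0.0485
strain_rate = 2.3773


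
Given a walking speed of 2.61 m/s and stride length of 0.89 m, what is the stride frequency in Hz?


f = v / stride_length
f = 2.61 / 0.89
f = 2.9326


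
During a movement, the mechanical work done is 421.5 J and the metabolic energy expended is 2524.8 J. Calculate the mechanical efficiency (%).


eta = (W_mech / E_meta) * 100
eta = (421.5 / 2524.8) * 100
ratio = 0.1669
eta = 16.6944


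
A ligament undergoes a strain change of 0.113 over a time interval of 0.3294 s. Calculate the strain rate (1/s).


strain_rate = delta_strain / delta_t
strain_rate = 0.113 / 0.3294
strain_rate = 0.3430


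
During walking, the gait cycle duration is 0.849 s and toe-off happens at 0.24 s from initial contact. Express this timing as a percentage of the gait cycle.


pct = (event_time / cycle_time) * 100
pct = (0.24 / 0.849) * 100
ratio = 0.2827
pct = 28.2686


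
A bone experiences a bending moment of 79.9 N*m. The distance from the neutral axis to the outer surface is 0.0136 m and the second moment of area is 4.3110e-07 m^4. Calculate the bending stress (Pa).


sigma = M * c / I
sigma = 79.9 * 0.0136 / 4.3110e-07
M * c = 1.0866
sigma = 2.5206e+06


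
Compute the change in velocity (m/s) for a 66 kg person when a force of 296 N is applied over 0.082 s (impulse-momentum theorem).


J = F * dt = 296 * 0.082 = 24.2720 N*s
delta_v = J / m
delta_v = 24.2720 / 66
delta_v = 0.3678


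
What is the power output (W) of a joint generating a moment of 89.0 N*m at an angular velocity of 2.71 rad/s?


P = M * omega
P = 89.0 * 2.71
P = 241.1900


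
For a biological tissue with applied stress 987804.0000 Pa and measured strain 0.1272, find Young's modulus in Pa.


E = stress / strain
E = 987804.0000 / 0.1272
E = 7.7658e+06


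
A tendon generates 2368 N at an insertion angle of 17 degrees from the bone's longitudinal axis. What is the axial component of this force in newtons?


F_eff = F_tendon * cos(theta)
theta = 17 deg = 0.2967 rad
cos(theta) = 0.9563
F_eff = 2368 * 0.9563
F_eff = 2264.5297


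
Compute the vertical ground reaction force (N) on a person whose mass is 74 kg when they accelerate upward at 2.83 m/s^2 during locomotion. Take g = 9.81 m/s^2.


GRF = m * (g + a)
GRF = 74 * (9.81 + 2.83)
GRF = 74 * 12.6400
GRF = 935.3600
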